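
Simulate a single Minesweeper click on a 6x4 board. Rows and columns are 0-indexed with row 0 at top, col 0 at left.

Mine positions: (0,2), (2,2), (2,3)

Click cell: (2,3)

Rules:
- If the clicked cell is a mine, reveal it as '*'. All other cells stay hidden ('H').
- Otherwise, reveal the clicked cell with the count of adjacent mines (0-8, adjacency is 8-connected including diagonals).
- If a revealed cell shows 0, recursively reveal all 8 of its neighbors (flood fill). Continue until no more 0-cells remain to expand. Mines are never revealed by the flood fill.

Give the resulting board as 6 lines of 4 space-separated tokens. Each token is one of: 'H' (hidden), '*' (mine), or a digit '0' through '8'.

H H H H
H H H H
H H H *
H H H H
H H H H
H H H H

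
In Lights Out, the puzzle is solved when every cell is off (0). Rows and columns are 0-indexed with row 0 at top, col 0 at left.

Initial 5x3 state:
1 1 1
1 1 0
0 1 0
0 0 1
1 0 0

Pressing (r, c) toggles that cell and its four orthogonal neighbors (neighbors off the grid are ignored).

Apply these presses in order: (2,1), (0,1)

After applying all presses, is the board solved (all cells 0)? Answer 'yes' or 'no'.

After press 1 at (2,1):
1 1 1
1 0 0
1 0 1
0 1 1
1 0 0

After press 2 at (0,1):
0 0 0
1 1 0
1 0 1
0 1 1
1 0 0

Lights still on: 7

Answer: no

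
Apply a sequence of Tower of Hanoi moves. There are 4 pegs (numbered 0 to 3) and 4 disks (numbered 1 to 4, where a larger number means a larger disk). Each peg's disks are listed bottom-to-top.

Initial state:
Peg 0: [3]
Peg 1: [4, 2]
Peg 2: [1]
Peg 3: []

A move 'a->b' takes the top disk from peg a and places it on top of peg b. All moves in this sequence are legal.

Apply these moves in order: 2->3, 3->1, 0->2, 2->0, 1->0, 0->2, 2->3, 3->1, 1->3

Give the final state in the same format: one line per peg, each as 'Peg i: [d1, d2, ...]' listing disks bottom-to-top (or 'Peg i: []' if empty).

Answer: Peg 0: [3]
Peg 1: [4, 2]
Peg 2: []
Peg 3: [1]

Derivation:
After move 1 (2->3):
Peg 0: [3]
Peg 1: [4, 2]
Peg 2: []
Peg 3: [1]

After move 2 (3->1):
Peg 0: [3]
Peg 1: [4, 2, 1]
Peg 2: []
Peg 3: []

After move 3 (0->2):
Peg 0: []
Peg 1: [4, 2, 1]
Peg 2: [3]
Peg 3: []

After move 4 (2->0):
Peg 0: [3]
Peg 1: [4, 2, 1]
Peg 2: []
Peg 3: []

After move 5 (1->0):
Peg 0: [3, 1]
Peg 1: [4, 2]
Peg 2: []
Peg 3: []

After move 6 (0->2):
Peg 0: [3]
Peg 1: [4, 2]
Peg 2: [1]
Peg 3: []

After move 7 (2->3):
Peg 0: [3]
Peg 1: [4, 2]
Peg 2: []
Peg 3: [1]

After move 8 (3->1):
Peg 0: [3]
Peg 1: [4, 2, 1]
Peg 2: []
Peg 3: []

After move 9 (1->3):
Peg 0: [3]
Peg 1: [4, 2]
Peg 2: []
Peg 3: [1]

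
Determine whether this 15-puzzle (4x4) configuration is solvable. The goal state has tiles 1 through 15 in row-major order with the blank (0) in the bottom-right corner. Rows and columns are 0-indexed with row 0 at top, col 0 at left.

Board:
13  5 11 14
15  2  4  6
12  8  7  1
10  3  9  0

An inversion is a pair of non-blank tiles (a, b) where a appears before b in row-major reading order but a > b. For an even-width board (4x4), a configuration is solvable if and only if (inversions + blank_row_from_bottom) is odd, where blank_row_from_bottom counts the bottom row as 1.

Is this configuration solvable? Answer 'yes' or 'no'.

Inversions: 63
Blank is in row 3 (0-indexed from top), which is row 1 counting from the bottom (bottom = 1).
63 + 1 = 64, which is even, so the puzzle is not solvable.

Answer: no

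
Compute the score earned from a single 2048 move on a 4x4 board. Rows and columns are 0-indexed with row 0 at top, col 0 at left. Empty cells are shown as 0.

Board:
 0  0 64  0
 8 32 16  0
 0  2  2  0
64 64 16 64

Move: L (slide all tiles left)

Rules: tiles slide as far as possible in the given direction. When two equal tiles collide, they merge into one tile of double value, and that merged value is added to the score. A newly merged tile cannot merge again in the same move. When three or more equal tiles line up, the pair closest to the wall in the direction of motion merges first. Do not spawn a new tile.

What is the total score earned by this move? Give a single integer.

Slide left:
row 0: [0, 0, 64, 0] -> [64, 0, 0, 0]  score +0 (running 0)
row 1: [8, 32, 16, 0] -> [8, 32, 16, 0]  score +0 (running 0)
row 2: [0, 2, 2, 0] -> [4, 0, 0, 0]  score +4 (running 4)
row 3: [64, 64, 16, 64] -> [128, 16, 64, 0]  score +128 (running 132)
Board after move:
 64   0   0   0
  8  32  16   0
  4   0   0   0
128  16  64   0

Answer: 132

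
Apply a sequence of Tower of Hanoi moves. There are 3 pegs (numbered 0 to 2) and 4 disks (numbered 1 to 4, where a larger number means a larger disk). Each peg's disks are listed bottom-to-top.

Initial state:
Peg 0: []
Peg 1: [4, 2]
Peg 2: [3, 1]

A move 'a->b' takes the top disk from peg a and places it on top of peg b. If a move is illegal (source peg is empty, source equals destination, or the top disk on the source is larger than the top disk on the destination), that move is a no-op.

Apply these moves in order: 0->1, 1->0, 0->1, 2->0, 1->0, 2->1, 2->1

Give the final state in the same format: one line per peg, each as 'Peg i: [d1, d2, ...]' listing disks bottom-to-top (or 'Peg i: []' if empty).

Answer: Peg 0: [1]
Peg 1: [4, 2]
Peg 2: [3]

Derivation:
After move 1 (0->1):
Peg 0: []
Peg 1: [4, 2]
Peg 2: [3, 1]

After move 2 (1->0):
Peg 0: [2]
Peg 1: [4]
Peg 2: [3, 1]

After move 3 (0->1):
Peg 0: []
Peg 1: [4, 2]
Peg 2: [3, 1]

After move 4 (2->0):
Peg 0: [1]
Peg 1: [4, 2]
Peg 2: [3]

After move 5 (1->0):
Peg 0: [1]
Peg 1: [4, 2]
Peg 2: [3]

After move 6 (2->1):
Peg 0: [1]
Peg 1: [4, 2]
Peg 2: [3]

After move 7 (2->1):
Peg 0: [1]
Peg 1: [4, 2]
Peg 2: [3]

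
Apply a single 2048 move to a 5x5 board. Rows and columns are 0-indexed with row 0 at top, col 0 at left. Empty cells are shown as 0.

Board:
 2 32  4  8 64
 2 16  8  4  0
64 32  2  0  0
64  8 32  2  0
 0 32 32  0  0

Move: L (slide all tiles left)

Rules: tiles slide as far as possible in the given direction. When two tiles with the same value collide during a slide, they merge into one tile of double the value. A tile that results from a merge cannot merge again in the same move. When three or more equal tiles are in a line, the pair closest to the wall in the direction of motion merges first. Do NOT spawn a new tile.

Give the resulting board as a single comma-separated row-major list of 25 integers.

Slide left:
row 0: [2, 32, 4, 8, 64] -> [2, 32, 4, 8, 64]
row 1: [2, 16, 8, 4, 0] -> [2, 16, 8, 4, 0]
row 2: [64, 32, 2, 0, 0] -> [64, 32, 2, 0, 0]
row 3: [64, 8, 32, 2, 0] -> [64, 8, 32, 2, 0]
row 4: [0, 32, 32, 0, 0] -> [64, 0, 0, 0, 0]

Answer: 2, 32, 4, 8, 64, 2, 16, 8, 4, 0, 64, 32, 2, 0, 0, 64, 8, 32, 2, 0, 64, 0, 0, 0, 0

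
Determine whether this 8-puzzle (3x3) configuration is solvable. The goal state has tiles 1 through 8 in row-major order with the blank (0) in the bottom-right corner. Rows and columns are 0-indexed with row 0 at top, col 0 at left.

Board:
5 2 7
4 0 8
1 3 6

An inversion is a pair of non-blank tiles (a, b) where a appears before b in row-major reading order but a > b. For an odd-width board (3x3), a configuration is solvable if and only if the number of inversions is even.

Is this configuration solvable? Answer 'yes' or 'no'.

Answer: yes

Derivation:
Inversions (pairs i<j in row-major order where tile[i] > tile[j] > 0): 14
14 is even, so the puzzle is solvable.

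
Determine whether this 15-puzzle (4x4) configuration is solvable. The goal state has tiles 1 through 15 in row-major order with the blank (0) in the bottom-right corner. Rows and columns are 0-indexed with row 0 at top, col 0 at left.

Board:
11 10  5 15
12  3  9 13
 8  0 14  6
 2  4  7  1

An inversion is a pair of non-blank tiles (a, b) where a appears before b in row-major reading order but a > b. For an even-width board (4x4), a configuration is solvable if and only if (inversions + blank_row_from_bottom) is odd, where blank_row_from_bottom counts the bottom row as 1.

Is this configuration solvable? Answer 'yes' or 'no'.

Inversions: 72
Blank is in row 2 (0-indexed from top), which is row 2 counting from the bottom (bottom = 1).
72 + 2 = 74, which is even, so the puzzle is not solvable.

Answer: no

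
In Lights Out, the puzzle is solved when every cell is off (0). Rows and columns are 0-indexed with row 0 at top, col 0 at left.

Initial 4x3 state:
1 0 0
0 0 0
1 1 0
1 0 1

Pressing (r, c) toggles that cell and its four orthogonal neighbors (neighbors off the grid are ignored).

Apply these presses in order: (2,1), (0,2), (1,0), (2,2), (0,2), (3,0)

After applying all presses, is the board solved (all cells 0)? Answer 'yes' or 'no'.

Answer: no

Derivation:
After press 1 at (2,1):
1 0 0
0 1 0
0 0 1
1 1 1

After press 2 at (0,2):
1 1 1
0 1 1
0 0 1
1 1 1

After press 3 at (1,0):
0 1 1
1 0 1
1 0 1
1 1 1

After press 4 at (2,2):
0 1 1
1 0 0
1 1 0
1 1 0

After press 5 at (0,2):
0 0 0
1 0 1
1 1 0
1 1 0

After press 6 at (3,0):
0 0 0
1 0 1
0 1 0
0 0 0

Lights still on: 3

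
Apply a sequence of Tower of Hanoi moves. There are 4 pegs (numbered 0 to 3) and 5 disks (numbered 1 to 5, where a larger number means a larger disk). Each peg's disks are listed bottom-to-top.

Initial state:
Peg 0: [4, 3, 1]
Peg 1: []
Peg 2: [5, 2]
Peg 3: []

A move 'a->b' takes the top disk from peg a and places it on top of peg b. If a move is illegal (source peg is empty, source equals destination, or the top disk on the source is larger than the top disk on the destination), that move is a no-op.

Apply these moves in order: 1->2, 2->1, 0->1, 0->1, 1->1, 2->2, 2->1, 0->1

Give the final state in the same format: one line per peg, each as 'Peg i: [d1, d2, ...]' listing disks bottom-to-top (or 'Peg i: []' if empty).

After move 1 (1->2):
Peg 0: [4, 3, 1]
Peg 1: []
Peg 2: [5, 2]
Peg 3: []

After move 2 (2->1):
Peg 0: [4, 3, 1]
Peg 1: [2]
Peg 2: [5]
Peg 3: []

After move 3 (0->1):
Peg 0: [4, 3]
Peg 1: [2, 1]
Peg 2: [5]
Peg 3: []

After move 4 (0->1):
Peg 0: [4, 3]
Peg 1: [2, 1]
Peg 2: [5]
Peg 3: []

After move 5 (1->1):
Peg 0: [4, 3]
Peg 1: [2, 1]
Peg 2: [5]
Peg 3: []

After move 6 (2->2):
Peg 0: [4, 3]
Peg 1: [2, 1]
Peg 2: [5]
Peg 3: []

After move 7 (2->1):
Peg 0: [4, 3]
Peg 1: [2, 1]
Peg 2: [5]
Peg 3: []

After move 8 (0->1):
Peg 0: [4, 3]
Peg 1: [2, 1]
Peg 2: [5]
Peg 3: []

Answer: Peg 0: [4, 3]
Peg 1: [2, 1]
Peg 2: [5]
Peg 3: []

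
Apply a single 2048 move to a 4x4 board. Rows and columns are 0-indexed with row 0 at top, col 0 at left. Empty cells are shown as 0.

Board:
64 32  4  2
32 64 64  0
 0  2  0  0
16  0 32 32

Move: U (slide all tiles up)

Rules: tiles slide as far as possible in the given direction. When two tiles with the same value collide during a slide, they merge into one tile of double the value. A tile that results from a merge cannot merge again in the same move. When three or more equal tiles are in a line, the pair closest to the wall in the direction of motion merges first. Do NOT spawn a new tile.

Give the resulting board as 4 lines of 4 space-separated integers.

Slide up:
col 0: [64, 32, 0, 16] -> [64, 32, 16, 0]
col 1: [32, 64, 2, 0] -> [32, 64, 2, 0]
col 2: [4, 64, 0, 32] -> [4, 64, 32, 0]
col 3: [2, 0, 0, 32] -> [2, 32, 0, 0]

Answer: 64 32  4  2
32 64 64 32
16  2 32  0
 0  0  0  0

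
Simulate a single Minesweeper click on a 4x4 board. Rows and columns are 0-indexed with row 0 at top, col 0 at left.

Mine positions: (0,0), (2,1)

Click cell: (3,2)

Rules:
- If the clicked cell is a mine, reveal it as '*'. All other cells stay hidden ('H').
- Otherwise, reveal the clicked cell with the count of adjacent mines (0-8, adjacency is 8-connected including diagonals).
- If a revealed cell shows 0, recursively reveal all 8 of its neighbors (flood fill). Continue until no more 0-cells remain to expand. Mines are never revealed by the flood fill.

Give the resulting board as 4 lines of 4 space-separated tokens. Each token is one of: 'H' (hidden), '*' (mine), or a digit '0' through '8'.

H H H H
H H H H
H H H H
H H 1 H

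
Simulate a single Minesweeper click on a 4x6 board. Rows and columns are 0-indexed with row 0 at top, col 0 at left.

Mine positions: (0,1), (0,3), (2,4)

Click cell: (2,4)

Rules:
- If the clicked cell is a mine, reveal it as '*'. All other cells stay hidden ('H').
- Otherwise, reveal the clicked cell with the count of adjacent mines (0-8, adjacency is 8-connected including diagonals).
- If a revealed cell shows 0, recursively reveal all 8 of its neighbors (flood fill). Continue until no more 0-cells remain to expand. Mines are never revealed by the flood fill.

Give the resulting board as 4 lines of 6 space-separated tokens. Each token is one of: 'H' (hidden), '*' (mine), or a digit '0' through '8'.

H H H H H H
H H H H H H
H H H H * H
H H H H H H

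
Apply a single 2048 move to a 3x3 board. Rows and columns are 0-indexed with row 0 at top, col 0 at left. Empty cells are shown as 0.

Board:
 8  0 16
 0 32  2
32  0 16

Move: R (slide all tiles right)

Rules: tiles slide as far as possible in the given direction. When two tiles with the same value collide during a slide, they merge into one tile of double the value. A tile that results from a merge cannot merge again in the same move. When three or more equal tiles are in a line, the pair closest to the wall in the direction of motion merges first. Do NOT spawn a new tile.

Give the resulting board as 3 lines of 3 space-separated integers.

Answer:  0  8 16
 0 32  2
 0 32 16

Derivation:
Slide right:
row 0: [8, 0, 16] -> [0, 8, 16]
row 1: [0, 32, 2] -> [0, 32, 2]
row 2: [32, 0, 16] -> [0, 32, 16]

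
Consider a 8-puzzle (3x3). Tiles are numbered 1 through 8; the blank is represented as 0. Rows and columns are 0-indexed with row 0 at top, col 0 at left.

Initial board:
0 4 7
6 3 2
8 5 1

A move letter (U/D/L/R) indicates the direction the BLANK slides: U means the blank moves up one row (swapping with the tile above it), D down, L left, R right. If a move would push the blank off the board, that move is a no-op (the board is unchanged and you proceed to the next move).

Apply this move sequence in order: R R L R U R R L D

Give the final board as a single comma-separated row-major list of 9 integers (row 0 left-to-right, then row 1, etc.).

Answer: 4, 3, 7, 6, 0, 2, 8, 5, 1

Derivation:
After move 1 (R):
4 0 7
6 3 2
8 5 1

After move 2 (R):
4 7 0
6 3 2
8 5 1

After move 3 (L):
4 0 7
6 3 2
8 5 1

After move 4 (R):
4 7 0
6 3 2
8 5 1

After move 5 (U):
4 7 0
6 3 2
8 5 1

After move 6 (R):
4 7 0
6 3 2
8 5 1

After move 7 (R):
4 7 0
6 3 2
8 5 1

After move 8 (L):
4 0 7
6 3 2
8 5 1

After move 9 (D):
4 3 7
6 0 2
8 5 1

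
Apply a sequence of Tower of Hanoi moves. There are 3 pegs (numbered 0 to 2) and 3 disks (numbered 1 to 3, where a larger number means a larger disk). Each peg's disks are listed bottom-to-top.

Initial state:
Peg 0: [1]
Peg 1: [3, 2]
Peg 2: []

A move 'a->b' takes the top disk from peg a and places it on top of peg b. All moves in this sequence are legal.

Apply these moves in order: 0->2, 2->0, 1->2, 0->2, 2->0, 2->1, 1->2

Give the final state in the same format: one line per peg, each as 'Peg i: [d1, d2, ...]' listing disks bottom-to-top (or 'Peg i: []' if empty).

After move 1 (0->2):
Peg 0: []
Peg 1: [3, 2]
Peg 2: [1]

After move 2 (2->0):
Peg 0: [1]
Peg 1: [3, 2]
Peg 2: []

After move 3 (1->2):
Peg 0: [1]
Peg 1: [3]
Peg 2: [2]

After move 4 (0->2):
Peg 0: []
Peg 1: [3]
Peg 2: [2, 1]

After move 5 (2->0):
Peg 0: [1]
Peg 1: [3]
Peg 2: [2]

After move 6 (2->1):
Peg 0: [1]
Peg 1: [3, 2]
Peg 2: []

After move 7 (1->2):
Peg 0: [1]
Peg 1: [3]
Peg 2: [2]

Answer: Peg 0: [1]
Peg 1: [3]
Peg 2: [2]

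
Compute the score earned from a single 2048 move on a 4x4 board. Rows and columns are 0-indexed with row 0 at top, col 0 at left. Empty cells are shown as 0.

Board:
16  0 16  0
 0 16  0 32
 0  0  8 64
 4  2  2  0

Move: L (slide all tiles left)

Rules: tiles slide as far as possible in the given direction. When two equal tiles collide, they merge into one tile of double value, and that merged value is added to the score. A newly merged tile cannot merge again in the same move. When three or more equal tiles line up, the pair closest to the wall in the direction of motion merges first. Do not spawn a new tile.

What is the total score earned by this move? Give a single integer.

Slide left:
row 0: [16, 0, 16, 0] -> [32, 0, 0, 0]  score +32 (running 32)
row 1: [0, 16, 0, 32] -> [16, 32, 0, 0]  score +0 (running 32)
row 2: [0, 0, 8, 64] -> [8, 64, 0, 0]  score +0 (running 32)
row 3: [4, 2, 2, 0] -> [4, 4, 0, 0]  score +4 (running 36)
Board after move:
32  0  0  0
16 32  0  0
 8 64  0  0
 4  4  0  0

Answer: 36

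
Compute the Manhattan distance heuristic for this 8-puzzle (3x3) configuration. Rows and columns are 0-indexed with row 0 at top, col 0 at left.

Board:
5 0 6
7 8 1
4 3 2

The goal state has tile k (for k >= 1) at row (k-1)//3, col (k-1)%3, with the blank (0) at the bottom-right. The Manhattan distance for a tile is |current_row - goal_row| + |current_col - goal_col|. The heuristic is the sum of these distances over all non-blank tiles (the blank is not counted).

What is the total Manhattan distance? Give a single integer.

Tile 5: (0,0)->(1,1) = 2
Tile 6: (0,2)->(1,2) = 1
Tile 7: (1,0)->(2,0) = 1
Tile 8: (1,1)->(2,1) = 1
Tile 1: (1,2)->(0,0) = 3
Tile 4: (2,0)->(1,0) = 1
Tile 3: (2,1)->(0,2) = 3
Tile 2: (2,2)->(0,1) = 3
Sum: 2 + 1 + 1 + 1 + 3 + 1 + 3 + 3 = 15

Answer: 15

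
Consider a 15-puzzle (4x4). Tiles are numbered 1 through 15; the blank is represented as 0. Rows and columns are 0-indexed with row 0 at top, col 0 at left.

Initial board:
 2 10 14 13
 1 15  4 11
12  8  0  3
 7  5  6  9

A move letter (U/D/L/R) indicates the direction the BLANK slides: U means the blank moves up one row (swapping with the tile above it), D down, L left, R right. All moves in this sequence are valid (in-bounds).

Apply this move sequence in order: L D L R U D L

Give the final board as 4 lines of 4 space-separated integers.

Answer:  2 10 14 13
 1 15  4 11
12  5  8  3
 0  7  6  9

Derivation:
After move 1 (L):
 2 10 14 13
 1 15  4 11
12  0  8  3
 7  5  6  9

After move 2 (D):
 2 10 14 13
 1 15  4 11
12  5  8  3
 7  0  6  9

After move 3 (L):
 2 10 14 13
 1 15  4 11
12  5  8  3
 0  7  6  9

After move 4 (R):
 2 10 14 13
 1 15  4 11
12  5  8  3
 7  0  6  9

After move 5 (U):
 2 10 14 13
 1 15  4 11
12  0  8  3
 7  5  6  9

After move 6 (D):
 2 10 14 13
 1 15  4 11
12  5  8  3
 7  0  6  9

After move 7 (L):
 2 10 14 13
 1 15  4 11
12  5  8  3
 0  7  6  9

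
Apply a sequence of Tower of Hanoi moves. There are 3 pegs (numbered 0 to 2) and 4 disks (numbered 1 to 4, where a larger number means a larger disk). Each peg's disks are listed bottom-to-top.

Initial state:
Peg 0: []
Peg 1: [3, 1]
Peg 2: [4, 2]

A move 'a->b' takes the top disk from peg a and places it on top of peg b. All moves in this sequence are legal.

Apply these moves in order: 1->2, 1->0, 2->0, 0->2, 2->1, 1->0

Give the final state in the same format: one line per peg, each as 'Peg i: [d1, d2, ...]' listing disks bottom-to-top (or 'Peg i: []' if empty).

After move 1 (1->2):
Peg 0: []
Peg 1: [3]
Peg 2: [4, 2, 1]

After move 2 (1->0):
Peg 0: [3]
Peg 1: []
Peg 2: [4, 2, 1]

After move 3 (2->0):
Peg 0: [3, 1]
Peg 1: []
Peg 2: [4, 2]

After move 4 (0->2):
Peg 0: [3]
Peg 1: []
Peg 2: [4, 2, 1]

After move 5 (2->1):
Peg 0: [3]
Peg 1: [1]
Peg 2: [4, 2]

After move 6 (1->0):
Peg 0: [3, 1]
Peg 1: []
Peg 2: [4, 2]

Answer: Peg 0: [3, 1]
Peg 1: []
Peg 2: [4, 2]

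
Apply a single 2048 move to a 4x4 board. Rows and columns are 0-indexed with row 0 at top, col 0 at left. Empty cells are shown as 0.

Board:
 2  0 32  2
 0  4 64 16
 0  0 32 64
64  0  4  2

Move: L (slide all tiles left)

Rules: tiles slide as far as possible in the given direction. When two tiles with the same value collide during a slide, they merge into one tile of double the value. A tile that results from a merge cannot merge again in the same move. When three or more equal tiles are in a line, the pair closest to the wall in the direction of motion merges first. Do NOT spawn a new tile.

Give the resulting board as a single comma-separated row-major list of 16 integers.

Answer: 2, 32, 2, 0, 4, 64, 16, 0, 32, 64, 0, 0, 64, 4, 2, 0

Derivation:
Slide left:
row 0: [2, 0, 32, 2] -> [2, 32, 2, 0]
row 1: [0, 4, 64, 16] -> [4, 64, 16, 0]
row 2: [0, 0, 32, 64] -> [32, 64, 0, 0]
row 3: [64, 0, 4, 2] -> [64, 4, 2, 0]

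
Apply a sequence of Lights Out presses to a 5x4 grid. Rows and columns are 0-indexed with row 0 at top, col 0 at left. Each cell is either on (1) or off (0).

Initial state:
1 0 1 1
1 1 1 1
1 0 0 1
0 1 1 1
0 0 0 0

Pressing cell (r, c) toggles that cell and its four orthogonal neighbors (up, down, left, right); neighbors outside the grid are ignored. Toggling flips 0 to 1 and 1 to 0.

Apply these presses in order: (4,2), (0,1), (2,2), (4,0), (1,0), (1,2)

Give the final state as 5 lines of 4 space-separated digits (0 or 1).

Answer: 1 1 1 1
0 0 1 0
0 1 0 0
1 1 1 1
1 0 1 1

Derivation:
After press 1 at (4,2):
1 0 1 1
1 1 1 1
1 0 0 1
0 1 0 1
0 1 1 1

After press 2 at (0,1):
0 1 0 1
1 0 1 1
1 0 0 1
0 1 0 1
0 1 1 1

After press 3 at (2,2):
0 1 0 1
1 0 0 1
1 1 1 0
0 1 1 1
0 1 1 1

After press 4 at (4,0):
0 1 0 1
1 0 0 1
1 1 1 0
1 1 1 1
1 0 1 1

After press 5 at (1,0):
1 1 0 1
0 1 0 1
0 1 1 0
1 1 1 1
1 0 1 1

After press 6 at (1,2):
1 1 1 1
0 0 1 0
0 1 0 0
1 1 1 1
1 0 1 1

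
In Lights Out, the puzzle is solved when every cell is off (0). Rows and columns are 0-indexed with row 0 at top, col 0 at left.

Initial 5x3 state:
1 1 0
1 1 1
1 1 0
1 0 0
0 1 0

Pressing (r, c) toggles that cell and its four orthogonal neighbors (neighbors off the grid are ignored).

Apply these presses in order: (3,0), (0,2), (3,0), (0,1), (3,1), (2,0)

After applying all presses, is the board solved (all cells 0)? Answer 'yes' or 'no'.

Answer: no

Derivation:
After press 1 at (3,0):
1 1 0
1 1 1
0 1 0
0 1 0
1 1 0

After press 2 at (0,2):
1 0 1
1 1 0
0 1 0
0 1 0
1 1 0

After press 3 at (3,0):
1 0 1
1 1 0
1 1 0
1 0 0
0 1 0

After press 4 at (0,1):
0 1 0
1 0 0
1 1 0
1 0 0
0 1 0

After press 5 at (3,1):
0 1 0
1 0 0
1 0 0
0 1 1
0 0 0

After press 6 at (2,0):
0 1 0
0 0 0
0 1 0
1 1 1
0 0 0

Lights still on: 5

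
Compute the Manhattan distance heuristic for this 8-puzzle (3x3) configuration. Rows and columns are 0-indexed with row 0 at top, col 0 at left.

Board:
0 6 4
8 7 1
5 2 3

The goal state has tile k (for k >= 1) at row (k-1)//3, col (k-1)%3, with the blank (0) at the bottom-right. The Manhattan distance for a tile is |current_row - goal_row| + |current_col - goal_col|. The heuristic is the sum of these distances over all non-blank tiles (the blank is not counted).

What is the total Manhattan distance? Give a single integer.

Tile 6: (0,1)->(1,2) = 2
Tile 4: (0,2)->(1,0) = 3
Tile 8: (1,0)->(2,1) = 2
Tile 7: (1,1)->(2,0) = 2
Tile 1: (1,2)->(0,0) = 3
Tile 5: (2,0)->(1,1) = 2
Tile 2: (2,1)->(0,1) = 2
Tile 3: (2,2)->(0,2) = 2
Sum: 2 + 3 + 2 + 2 + 3 + 2 + 2 + 2 = 18

Answer: 18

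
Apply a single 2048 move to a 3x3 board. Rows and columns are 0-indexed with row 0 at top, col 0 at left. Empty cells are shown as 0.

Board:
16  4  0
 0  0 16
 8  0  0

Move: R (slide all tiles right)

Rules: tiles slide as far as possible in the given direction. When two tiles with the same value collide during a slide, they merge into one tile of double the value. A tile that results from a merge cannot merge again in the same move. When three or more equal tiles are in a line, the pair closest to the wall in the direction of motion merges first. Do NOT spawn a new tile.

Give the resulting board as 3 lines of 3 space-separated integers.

Slide right:
row 0: [16, 4, 0] -> [0, 16, 4]
row 1: [0, 0, 16] -> [0, 0, 16]
row 2: [8, 0, 0] -> [0, 0, 8]

Answer:  0 16  4
 0  0 16
 0  0  8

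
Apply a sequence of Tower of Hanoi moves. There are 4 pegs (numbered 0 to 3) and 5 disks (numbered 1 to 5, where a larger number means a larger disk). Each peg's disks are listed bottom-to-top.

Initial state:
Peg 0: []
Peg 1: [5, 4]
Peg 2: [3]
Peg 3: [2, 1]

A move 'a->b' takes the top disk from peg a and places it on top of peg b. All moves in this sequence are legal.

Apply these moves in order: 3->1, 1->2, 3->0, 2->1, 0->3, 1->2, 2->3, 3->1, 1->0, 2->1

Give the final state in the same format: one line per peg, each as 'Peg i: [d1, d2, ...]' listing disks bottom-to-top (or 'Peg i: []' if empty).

Answer: Peg 0: [1]
Peg 1: [5, 4, 3]
Peg 2: []
Peg 3: [2]

Derivation:
After move 1 (3->1):
Peg 0: []
Peg 1: [5, 4, 1]
Peg 2: [3]
Peg 3: [2]

After move 2 (1->2):
Peg 0: []
Peg 1: [5, 4]
Peg 2: [3, 1]
Peg 3: [2]

After move 3 (3->0):
Peg 0: [2]
Peg 1: [5, 4]
Peg 2: [3, 1]
Peg 3: []

After move 4 (2->1):
Peg 0: [2]
Peg 1: [5, 4, 1]
Peg 2: [3]
Peg 3: []

After move 5 (0->3):
Peg 0: []
Peg 1: [5, 4, 1]
Peg 2: [3]
Peg 3: [2]

After move 6 (1->2):
Peg 0: []
Peg 1: [5, 4]
Peg 2: [3, 1]
Peg 3: [2]

After move 7 (2->3):
Peg 0: []
Peg 1: [5, 4]
Peg 2: [3]
Peg 3: [2, 1]

After move 8 (3->1):
Peg 0: []
Peg 1: [5, 4, 1]
Peg 2: [3]
Peg 3: [2]

After move 9 (1->0):
Peg 0: [1]
Peg 1: [5, 4]
Peg 2: [3]
Peg 3: [2]

After move 10 (2->1):
Peg 0: [1]
Peg 1: [5, 4, 3]
Peg 2: []
Peg 3: [2]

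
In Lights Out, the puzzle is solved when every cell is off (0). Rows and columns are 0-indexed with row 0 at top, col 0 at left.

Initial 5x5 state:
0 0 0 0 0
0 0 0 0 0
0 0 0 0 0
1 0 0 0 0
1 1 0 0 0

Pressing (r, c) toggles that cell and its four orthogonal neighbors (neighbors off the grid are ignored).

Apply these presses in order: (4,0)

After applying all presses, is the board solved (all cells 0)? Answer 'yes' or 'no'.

Answer: yes

Derivation:
After press 1 at (4,0):
0 0 0 0 0
0 0 0 0 0
0 0 0 0 0
0 0 0 0 0
0 0 0 0 0

Lights still on: 0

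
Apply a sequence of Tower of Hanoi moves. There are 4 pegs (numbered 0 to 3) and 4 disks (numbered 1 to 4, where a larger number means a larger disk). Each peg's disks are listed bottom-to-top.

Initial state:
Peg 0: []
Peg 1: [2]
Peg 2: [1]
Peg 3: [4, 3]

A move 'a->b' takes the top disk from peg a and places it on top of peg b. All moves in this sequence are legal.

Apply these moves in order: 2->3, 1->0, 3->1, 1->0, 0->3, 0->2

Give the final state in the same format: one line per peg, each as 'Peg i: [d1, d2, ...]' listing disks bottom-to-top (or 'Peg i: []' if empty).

Answer: Peg 0: []
Peg 1: []
Peg 2: [2]
Peg 3: [4, 3, 1]

Derivation:
After move 1 (2->3):
Peg 0: []
Peg 1: [2]
Peg 2: []
Peg 3: [4, 3, 1]

After move 2 (1->0):
Peg 0: [2]
Peg 1: []
Peg 2: []
Peg 3: [4, 3, 1]

After move 3 (3->1):
Peg 0: [2]
Peg 1: [1]
Peg 2: []
Peg 3: [4, 3]

After move 4 (1->0):
Peg 0: [2, 1]
Peg 1: []
Peg 2: []
Peg 3: [4, 3]

After move 5 (0->3):
Peg 0: [2]
Peg 1: []
Peg 2: []
Peg 3: [4, 3, 1]

After move 6 (0->2):
Peg 0: []
Peg 1: []
Peg 2: [2]
Peg 3: [4, 3, 1]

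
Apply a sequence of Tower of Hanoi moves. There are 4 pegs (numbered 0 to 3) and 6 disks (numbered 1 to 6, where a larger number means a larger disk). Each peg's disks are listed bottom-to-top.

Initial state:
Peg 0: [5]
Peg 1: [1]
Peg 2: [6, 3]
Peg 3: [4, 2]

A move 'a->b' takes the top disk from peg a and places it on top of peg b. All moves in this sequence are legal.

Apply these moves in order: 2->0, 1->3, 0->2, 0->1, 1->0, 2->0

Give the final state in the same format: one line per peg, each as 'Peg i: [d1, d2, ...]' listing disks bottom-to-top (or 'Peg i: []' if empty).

Answer: Peg 0: [5, 3]
Peg 1: []
Peg 2: [6]
Peg 3: [4, 2, 1]

Derivation:
After move 1 (2->0):
Peg 0: [5, 3]
Peg 1: [1]
Peg 2: [6]
Peg 3: [4, 2]

After move 2 (1->3):
Peg 0: [5, 3]
Peg 1: []
Peg 2: [6]
Peg 3: [4, 2, 1]

After move 3 (0->2):
Peg 0: [5]
Peg 1: []
Peg 2: [6, 3]
Peg 3: [4, 2, 1]

After move 4 (0->1):
Peg 0: []
Peg 1: [5]
Peg 2: [6, 3]
Peg 3: [4, 2, 1]

After move 5 (1->0):
Peg 0: [5]
Peg 1: []
Peg 2: [6, 3]
Peg 3: [4, 2, 1]

After move 6 (2->0):
Peg 0: [5, 3]
Peg 1: []
Peg 2: [6]
Peg 3: [4, 2, 1]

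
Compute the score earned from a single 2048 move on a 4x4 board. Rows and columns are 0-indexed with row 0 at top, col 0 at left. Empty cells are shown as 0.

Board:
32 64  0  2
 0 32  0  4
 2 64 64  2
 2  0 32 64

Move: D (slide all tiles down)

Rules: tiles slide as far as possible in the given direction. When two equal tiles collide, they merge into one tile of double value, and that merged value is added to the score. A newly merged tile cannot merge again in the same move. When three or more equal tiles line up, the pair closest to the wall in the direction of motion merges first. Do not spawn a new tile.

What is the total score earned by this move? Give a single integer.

Answer: 4

Derivation:
Slide down:
col 0: [32, 0, 2, 2] -> [0, 0, 32, 4]  score +4 (running 4)
col 1: [64, 32, 64, 0] -> [0, 64, 32, 64]  score +0 (running 4)
col 2: [0, 0, 64, 32] -> [0, 0, 64, 32]  score +0 (running 4)
col 3: [2, 4, 2, 64] -> [2, 4, 2, 64]  score +0 (running 4)
Board after move:
 0  0  0  2
 0 64  0  4
32 32 64  2
 4 64 32 64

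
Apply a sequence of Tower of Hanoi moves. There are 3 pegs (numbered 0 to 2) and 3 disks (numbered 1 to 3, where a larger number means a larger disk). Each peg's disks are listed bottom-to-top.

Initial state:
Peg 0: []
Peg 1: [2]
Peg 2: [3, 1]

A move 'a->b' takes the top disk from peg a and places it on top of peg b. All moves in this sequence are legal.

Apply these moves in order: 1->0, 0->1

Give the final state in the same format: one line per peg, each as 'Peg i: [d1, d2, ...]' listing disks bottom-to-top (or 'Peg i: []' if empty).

After move 1 (1->0):
Peg 0: [2]
Peg 1: []
Peg 2: [3, 1]

After move 2 (0->1):
Peg 0: []
Peg 1: [2]
Peg 2: [3, 1]

Answer: Peg 0: []
Peg 1: [2]
Peg 2: [3, 1]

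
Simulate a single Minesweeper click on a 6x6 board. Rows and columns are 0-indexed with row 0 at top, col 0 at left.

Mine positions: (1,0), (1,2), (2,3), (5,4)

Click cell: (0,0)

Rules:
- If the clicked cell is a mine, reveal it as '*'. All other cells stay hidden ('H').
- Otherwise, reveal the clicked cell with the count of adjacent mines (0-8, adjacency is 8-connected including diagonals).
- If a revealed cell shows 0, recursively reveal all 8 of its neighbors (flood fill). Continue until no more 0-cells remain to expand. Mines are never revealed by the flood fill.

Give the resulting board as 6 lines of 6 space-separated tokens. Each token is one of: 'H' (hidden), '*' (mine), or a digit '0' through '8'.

1 H H H H H
H H H H H H
H H H H H H
H H H H H H
H H H H H H
H H H H H H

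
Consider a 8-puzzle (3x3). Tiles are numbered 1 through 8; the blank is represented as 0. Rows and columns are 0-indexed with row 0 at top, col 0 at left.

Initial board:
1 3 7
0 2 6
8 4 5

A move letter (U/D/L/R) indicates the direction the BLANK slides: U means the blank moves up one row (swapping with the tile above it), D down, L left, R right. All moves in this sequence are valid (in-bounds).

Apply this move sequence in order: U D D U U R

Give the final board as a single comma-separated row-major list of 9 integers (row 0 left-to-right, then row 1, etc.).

Answer: 3, 0, 7, 1, 2, 6, 8, 4, 5

Derivation:
After move 1 (U):
0 3 7
1 2 6
8 4 5

After move 2 (D):
1 3 7
0 2 6
8 4 5

After move 3 (D):
1 3 7
8 2 6
0 4 5

After move 4 (U):
1 3 7
0 2 6
8 4 5

After move 5 (U):
0 3 7
1 2 6
8 4 5

After move 6 (R):
3 0 7
1 2 6
8 4 5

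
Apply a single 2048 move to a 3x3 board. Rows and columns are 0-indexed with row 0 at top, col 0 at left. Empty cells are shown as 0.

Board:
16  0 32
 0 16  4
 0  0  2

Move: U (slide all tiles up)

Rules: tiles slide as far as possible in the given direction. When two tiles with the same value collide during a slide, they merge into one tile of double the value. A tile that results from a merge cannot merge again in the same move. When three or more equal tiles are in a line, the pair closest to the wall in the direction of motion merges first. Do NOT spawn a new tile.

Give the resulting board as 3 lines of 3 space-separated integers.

Slide up:
col 0: [16, 0, 0] -> [16, 0, 0]
col 1: [0, 16, 0] -> [16, 0, 0]
col 2: [32, 4, 2] -> [32, 4, 2]

Answer: 16 16 32
 0  0  4
 0  0  2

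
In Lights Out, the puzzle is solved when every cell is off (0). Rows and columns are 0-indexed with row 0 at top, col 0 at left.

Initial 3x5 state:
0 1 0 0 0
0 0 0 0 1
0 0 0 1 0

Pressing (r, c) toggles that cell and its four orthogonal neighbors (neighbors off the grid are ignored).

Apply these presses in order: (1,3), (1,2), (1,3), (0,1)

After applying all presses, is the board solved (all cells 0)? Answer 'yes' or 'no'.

After press 1 at (1,3):
0 1 0 1 0
0 0 1 1 0
0 0 0 0 0

After press 2 at (1,2):
0 1 1 1 0
0 1 0 0 0
0 0 1 0 0

After press 3 at (1,3):
0 1 1 0 0
0 1 1 1 1
0 0 1 1 0

After press 4 at (0,1):
1 0 0 0 0
0 0 1 1 1
0 0 1 1 0

Lights still on: 6

Answer: no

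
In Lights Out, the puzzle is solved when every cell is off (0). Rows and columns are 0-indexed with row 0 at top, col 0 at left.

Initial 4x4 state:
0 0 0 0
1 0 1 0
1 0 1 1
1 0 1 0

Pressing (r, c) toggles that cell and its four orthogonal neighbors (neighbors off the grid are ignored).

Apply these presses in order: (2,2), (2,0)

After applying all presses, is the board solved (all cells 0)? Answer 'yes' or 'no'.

Answer: yes

Derivation:
After press 1 at (2,2):
0 0 0 0
1 0 0 0
1 1 0 0
1 0 0 0

After press 2 at (2,0):
0 0 0 0
0 0 0 0
0 0 0 0
0 0 0 0

Lights still on: 0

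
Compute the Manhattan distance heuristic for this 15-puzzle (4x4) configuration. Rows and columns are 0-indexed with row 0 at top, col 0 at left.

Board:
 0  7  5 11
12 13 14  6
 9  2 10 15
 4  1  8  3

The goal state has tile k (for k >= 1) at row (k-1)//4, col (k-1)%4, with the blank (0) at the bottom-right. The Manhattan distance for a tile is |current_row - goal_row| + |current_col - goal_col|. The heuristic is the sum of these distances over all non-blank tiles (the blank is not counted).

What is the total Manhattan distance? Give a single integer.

Tile 7: at (0,1), goal (1,2), distance |0-1|+|1-2| = 2
Tile 5: at (0,2), goal (1,0), distance |0-1|+|2-0| = 3
Tile 11: at (0,3), goal (2,2), distance |0-2|+|3-2| = 3
Tile 12: at (1,0), goal (2,3), distance |1-2|+|0-3| = 4
Tile 13: at (1,1), goal (3,0), distance |1-3|+|1-0| = 3
Tile 14: at (1,2), goal (3,1), distance |1-3|+|2-1| = 3
Tile 6: at (1,3), goal (1,1), distance |1-1|+|3-1| = 2
Tile 9: at (2,0), goal (2,0), distance |2-2|+|0-0| = 0
Tile 2: at (2,1), goal (0,1), distance |2-0|+|1-1| = 2
Tile 10: at (2,2), goal (2,1), distance |2-2|+|2-1| = 1
Tile 15: at (2,3), goal (3,2), distance |2-3|+|3-2| = 2
Tile 4: at (3,0), goal (0,3), distance |3-0|+|0-3| = 6
Tile 1: at (3,1), goal (0,0), distance |3-0|+|1-0| = 4
Tile 8: at (3,2), goal (1,3), distance |3-1|+|2-3| = 3
Tile 3: at (3,3), goal (0,2), distance |3-0|+|3-2| = 4
Sum: 2 + 3 + 3 + 4 + 3 + 3 + 2 + 0 + 2 + 1 + 2 + 6 + 4 + 3 + 4 = 42

Answer: 42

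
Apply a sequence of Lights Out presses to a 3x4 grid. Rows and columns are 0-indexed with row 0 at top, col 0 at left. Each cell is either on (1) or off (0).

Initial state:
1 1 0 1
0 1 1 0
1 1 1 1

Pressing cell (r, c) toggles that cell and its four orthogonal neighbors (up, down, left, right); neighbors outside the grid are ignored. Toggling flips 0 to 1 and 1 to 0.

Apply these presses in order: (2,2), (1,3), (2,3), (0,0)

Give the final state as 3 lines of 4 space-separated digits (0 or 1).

After press 1 at (2,2):
1 1 0 1
0 1 0 0
1 0 0 0

After press 2 at (1,3):
1 1 0 0
0 1 1 1
1 0 0 1

After press 3 at (2,3):
1 1 0 0
0 1 1 0
1 0 1 0

After press 4 at (0,0):
0 0 0 0
1 1 1 0
1 0 1 0

Answer: 0 0 0 0
1 1 1 0
1 0 1 0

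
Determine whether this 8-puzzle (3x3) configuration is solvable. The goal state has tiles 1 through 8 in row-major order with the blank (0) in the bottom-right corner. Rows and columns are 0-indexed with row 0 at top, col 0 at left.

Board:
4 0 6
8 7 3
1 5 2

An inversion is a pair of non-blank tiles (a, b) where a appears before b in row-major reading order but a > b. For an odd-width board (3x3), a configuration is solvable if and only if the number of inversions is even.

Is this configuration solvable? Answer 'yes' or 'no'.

Inversions (pairs i<j in row-major order where tile[i] > tile[j] > 0): 19
19 is odd, so the puzzle is not solvable.

Answer: no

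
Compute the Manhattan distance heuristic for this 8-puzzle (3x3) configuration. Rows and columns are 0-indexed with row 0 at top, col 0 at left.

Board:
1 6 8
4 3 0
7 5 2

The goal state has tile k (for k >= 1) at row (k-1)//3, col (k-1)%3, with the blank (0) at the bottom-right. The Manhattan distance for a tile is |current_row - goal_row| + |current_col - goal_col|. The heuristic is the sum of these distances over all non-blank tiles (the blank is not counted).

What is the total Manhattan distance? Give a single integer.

Answer: 11

Derivation:
Tile 1: (0,0)->(0,0) = 0
Tile 6: (0,1)->(1,2) = 2
Tile 8: (0,2)->(2,1) = 3
Tile 4: (1,0)->(1,0) = 0
Tile 3: (1,1)->(0,2) = 2
Tile 7: (2,0)->(2,0) = 0
Tile 5: (2,1)->(1,1) = 1
Tile 2: (2,2)->(0,1) = 3
Sum: 0 + 2 + 3 + 0 + 2 + 0 + 1 + 3 = 11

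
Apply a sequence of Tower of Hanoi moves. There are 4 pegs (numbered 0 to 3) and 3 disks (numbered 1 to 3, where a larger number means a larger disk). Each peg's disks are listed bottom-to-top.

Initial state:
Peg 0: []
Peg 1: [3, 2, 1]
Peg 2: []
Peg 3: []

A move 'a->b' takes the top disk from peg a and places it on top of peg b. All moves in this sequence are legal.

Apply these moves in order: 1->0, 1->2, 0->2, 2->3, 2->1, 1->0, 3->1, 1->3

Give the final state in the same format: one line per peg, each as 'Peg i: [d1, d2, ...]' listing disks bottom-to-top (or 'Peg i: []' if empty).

After move 1 (1->0):
Peg 0: [1]
Peg 1: [3, 2]
Peg 2: []
Peg 3: []

After move 2 (1->2):
Peg 0: [1]
Peg 1: [3]
Peg 2: [2]
Peg 3: []

After move 3 (0->2):
Peg 0: []
Peg 1: [3]
Peg 2: [2, 1]
Peg 3: []

After move 4 (2->3):
Peg 0: []
Peg 1: [3]
Peg 2: [2]
Peg 3: [1]

After move 5 (2->1):
Peg 0: []
Peg 1: [3, 2]
Peg 2: []
Peg 3: [1]

After move 6 (1->0):
Peg 0: [2]
Peg 1: [3]
Peg 2: []
Peg 3: [1]

After move 7 (3->1):
Peg 0: [2]
Peg 1: [3, 1]
Peg 2: []
Peg 3: []

After move 8 (1->3):
Peg 0: [2]
Peg 1: [3]
Peg 2: []
Peg 3: [1]

Answer: Peg 0: [2]
Peg 1: [3]
Peg 2: []
Peg 3: [1]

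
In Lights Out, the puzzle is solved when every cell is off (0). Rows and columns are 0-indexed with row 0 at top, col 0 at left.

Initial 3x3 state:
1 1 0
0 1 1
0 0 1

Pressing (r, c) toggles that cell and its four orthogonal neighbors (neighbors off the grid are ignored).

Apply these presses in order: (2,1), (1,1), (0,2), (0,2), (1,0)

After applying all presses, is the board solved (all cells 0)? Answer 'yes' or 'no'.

After press 1 at (2,1):
1 1 0
0 0 1
1 1 0

After press 2 at (1,1):
1 0 0
1 1 0
1 0 0

After press 3 at (0,2):
1 1 1
1 1 1
1 0 0

After press 4 at (0,2):
1 0 0
1 1 0
1 0 0

After press 5 at (1,0):
0 0 0
0 0 0
0 0 0

Lights still on: 0

Answer: yes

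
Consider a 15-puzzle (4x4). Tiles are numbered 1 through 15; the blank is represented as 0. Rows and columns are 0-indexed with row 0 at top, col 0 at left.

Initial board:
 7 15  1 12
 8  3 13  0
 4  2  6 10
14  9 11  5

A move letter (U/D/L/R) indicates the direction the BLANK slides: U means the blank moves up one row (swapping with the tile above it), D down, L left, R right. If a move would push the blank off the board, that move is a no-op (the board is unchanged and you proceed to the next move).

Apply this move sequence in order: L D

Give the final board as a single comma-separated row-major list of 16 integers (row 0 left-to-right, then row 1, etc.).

Answer: 7, 15, 1, 12, 8, 3, 6, 13, 4, 2, 0, 10, 14, 9, 11, 5

Derivation:
After move 1 (L):
 7 15  1 12
 8  3  0 13
 4  2  6 10
14  9 11  5

After move 2 (D):
 7 15  1 12
 8  3  6 13
 4  2  0 10
14  9 11  5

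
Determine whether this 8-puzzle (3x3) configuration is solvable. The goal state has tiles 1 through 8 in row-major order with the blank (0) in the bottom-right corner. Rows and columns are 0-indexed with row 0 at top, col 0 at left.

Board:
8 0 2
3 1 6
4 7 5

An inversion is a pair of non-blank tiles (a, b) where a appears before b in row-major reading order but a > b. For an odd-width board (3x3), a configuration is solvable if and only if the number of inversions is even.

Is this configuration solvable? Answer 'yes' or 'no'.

Inversions (pairs i<j in row-major order where tile[i] > tile[j] > 0): 12
12 is even, so the puzzle is solvable.

Answer: yes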